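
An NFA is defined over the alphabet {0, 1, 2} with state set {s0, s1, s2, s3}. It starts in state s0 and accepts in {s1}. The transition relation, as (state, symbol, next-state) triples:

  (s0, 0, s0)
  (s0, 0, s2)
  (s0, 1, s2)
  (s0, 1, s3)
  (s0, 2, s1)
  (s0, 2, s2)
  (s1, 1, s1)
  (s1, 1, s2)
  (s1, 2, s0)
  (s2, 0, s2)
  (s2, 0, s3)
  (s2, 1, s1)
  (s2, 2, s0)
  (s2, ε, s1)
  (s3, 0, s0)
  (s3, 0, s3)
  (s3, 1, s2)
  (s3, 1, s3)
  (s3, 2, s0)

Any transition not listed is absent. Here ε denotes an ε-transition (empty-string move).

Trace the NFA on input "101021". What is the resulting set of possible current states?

{s1, s2, s3}

Start in {s0}.
Read '1': s0→{s2, s3}; union {s2, s3}; ε-closure = {s1, s2, s3}.
Read '0': s1→∅, s2→{s2, s3}, s3→{s0, s3}; union {s0, s2, s3}; ε-closure = {s0, s1, s2, s3}.
Read '1': s0→{s2, s3}, s1→{s1, s2}, s2→{s1}, s3→{s2, s3}; now {s1, s2, s3}.
Read '0': s1→∅, s2→{s2, s3}, s3→{s0, s3}; union {s0, s2, s3}; ε-closure = {s0, s1, s2, s3}.
Read '2': s0→{s1, s2}, s1→{s0}, s2→{s0}, s3→{s0}; now {s0, s1, s2}.
Read '1': s0→{s2, s3}, s1→{s1, s2}, s2→{s1}; now {s1, s2, s3}.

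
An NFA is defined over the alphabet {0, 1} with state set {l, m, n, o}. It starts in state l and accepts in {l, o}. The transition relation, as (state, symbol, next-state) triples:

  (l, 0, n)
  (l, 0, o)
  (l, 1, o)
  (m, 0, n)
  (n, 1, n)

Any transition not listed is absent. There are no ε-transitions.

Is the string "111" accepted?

Start in {l}.
Read '1': {l} → {o}.
Read '1': {o} → ∅.
The set is empty and remains empty for the remaining 1 symbol.
The final set ∅ contains no accepting state.

No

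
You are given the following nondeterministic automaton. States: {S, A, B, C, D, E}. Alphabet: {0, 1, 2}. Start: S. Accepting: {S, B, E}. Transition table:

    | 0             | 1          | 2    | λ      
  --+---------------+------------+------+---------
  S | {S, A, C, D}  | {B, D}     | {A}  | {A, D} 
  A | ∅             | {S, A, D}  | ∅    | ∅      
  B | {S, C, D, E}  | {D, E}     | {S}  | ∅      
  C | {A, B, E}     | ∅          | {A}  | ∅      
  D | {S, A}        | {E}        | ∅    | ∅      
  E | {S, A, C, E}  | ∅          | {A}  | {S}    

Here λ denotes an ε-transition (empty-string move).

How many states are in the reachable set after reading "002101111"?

5

Start: ε-closure({S}) = {S, A, D}.
Read '0': {S, A, D} → {S, A, C, D}.
Read '0': {S, A, C, D} → {S, A, B, C, D, E}.
Read '2': {S, A, B, C, D, E} → {S, A, D}.
Read '1': {S, A, D} → {S, A, B, D, E}.
Read '0': {S, A, B, D, E} → {S, A, C, D, E}.
Read '1': {S, A, C, D, E} → {S, A, B, D, E}.
Read '1': {S, A, B, D, E} → {S, A, B, D, E}.
Read '1': {S, A, B, D, E} → {S, A, B, D, E}.
Read '1': {S, A, B, D, E} → {S, A, B, D, E}.
That set has 5 states.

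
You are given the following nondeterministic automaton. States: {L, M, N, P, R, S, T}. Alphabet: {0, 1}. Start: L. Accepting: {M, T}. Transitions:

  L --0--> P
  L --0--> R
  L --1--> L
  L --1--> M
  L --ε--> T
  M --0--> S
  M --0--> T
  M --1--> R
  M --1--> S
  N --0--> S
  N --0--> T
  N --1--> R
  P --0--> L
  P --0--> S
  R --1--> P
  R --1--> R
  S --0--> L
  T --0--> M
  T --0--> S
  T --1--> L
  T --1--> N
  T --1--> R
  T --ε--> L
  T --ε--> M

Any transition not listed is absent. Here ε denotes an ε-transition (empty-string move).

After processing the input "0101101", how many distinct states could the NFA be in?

7

Start: ε-closure({L}) = {L, M, T}.
Read '0': L→{P, R}, M→{S, T}, T→{M, S}; union {M, P, R, S, T}; ε-closure = {L, M, P, R, S, T}.
Read '1': L→{L, M}, M→{R, S}, P→∅, R→{P, R}, S→∅, T→{L, N, R}; union {L, M, N, P, R, S}; ε-closure = {L, M, N, P, R, S, T}.
Read '0': L→{P, R}, M→{S, T}, N→{S, T}, P→{L, S}, R→∅, S→{L}, T→{M, S}; now {L, M, P, R, S, T}.
Read '1': L→{L, M}, M→{R, S}, P→∅, R→{P, R}, S→∅, T→{L, N, R}; union {L, M, N, P, R, S}; ε-closure = {L, M, N, P, R, S, T}.
Read '1': L→{L, M}, M→{R, S}, N→{R}, P→∅, R→{P, R}, S→∅, T→{L, N, R}; union {L, M, N, P, R, S}; ε-closure = {L, M, N, P, R, S, T}.
Read '0': L→{P, R}, M→{S, T}, N→{S, T}, P→{L, S}, R→∅, S→{L}, T→{M, S}; now {L, M, P, R, S, T}.
Read '1': L→{L, M}, M→{R, S}, P→∅, R→{P, R}, S→∅, T→{L, N, R}; union {L, M, N, P, R, S}; ε-closure = {L, M, N, P, R, S, T}.
That set has 7 states.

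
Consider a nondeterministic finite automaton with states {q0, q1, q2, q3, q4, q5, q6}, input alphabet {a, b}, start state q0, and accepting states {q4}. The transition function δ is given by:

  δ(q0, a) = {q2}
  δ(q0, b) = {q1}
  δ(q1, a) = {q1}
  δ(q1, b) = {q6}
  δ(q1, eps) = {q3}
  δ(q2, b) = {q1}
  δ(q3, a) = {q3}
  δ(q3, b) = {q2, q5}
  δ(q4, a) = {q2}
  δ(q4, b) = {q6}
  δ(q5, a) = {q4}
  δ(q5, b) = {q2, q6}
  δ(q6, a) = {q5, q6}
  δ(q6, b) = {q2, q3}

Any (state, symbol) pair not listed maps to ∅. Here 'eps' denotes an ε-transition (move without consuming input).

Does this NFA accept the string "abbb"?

Start in {q0}.
Read 'a': {q0} → {q2}.
Read 'b': {q2} → {q1, q3}.
Read 'b': {q1, q3} → {q2, q5, q6}.
Read 'b': {q2, q5, q6} → {q1, q2, q3, q6}.
The final set {q1, q2, q3, q6} contains no accepting state.

No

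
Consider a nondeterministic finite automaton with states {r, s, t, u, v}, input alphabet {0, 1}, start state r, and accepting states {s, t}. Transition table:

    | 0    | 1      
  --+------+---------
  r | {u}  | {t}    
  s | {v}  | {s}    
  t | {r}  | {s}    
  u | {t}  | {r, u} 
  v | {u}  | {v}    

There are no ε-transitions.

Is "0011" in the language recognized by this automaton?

Start in {r}.
Read '0': r→{u}; now {u}.
Read '0': u→{t}; now {t}.
Read '1': t→{s}; now {s}.
Read '1': s→{s}; now {s}.
The final set {s} contains the accepting state s.

Yes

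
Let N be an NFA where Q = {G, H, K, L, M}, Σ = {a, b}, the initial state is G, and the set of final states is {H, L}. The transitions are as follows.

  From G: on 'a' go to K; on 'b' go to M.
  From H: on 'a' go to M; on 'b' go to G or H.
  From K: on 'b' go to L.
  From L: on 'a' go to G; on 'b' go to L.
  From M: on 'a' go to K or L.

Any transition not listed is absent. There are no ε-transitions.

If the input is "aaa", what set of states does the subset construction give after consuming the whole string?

∅

Start in {G}.
Read 'a': G→{K}; now {K}.
Read 'a': K→∅; now ∅.
The set is empty and remains empty for the remaining 1 symbol.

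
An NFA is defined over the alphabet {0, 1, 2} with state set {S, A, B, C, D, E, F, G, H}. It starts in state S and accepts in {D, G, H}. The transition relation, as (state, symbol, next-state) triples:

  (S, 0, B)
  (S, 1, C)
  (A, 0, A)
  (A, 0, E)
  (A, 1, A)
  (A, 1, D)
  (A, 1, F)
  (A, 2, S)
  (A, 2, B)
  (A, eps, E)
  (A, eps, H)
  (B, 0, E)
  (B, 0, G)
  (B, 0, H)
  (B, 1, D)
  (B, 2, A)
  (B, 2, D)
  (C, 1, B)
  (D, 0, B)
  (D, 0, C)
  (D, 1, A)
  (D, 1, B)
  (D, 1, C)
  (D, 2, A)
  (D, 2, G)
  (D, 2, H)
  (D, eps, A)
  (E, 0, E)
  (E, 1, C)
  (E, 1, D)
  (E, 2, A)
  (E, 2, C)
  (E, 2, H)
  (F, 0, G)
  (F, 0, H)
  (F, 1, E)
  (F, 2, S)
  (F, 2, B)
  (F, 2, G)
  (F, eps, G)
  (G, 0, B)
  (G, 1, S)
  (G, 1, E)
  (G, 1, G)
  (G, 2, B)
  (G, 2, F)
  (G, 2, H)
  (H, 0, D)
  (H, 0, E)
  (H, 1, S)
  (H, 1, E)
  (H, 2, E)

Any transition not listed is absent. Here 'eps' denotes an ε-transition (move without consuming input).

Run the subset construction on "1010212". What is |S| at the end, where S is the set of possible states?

Start in {S}.
Read '1': S→{C}; now {C}.
Read '0': C→∅; now ∅.
The set is empty and remains empty for the remaining 5 symbols.
That set has 0 states.

0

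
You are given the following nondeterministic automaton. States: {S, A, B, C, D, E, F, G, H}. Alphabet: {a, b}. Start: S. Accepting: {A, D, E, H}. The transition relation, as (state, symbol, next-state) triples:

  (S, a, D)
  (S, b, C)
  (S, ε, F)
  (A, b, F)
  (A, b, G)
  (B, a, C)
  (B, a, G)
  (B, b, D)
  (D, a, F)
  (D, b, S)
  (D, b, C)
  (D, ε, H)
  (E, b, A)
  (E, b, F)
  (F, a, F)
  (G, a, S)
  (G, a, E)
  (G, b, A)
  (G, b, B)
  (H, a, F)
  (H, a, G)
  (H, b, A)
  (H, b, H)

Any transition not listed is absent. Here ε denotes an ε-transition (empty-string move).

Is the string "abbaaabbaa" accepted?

Start: ε-closure({S}) = {S, F}.
Read 'a': S→{D}, F→{F}; union {D, F}; ε-closure = {D, F, H}.
Read 'b': D→{S, C}, F→∅, H→{A, H}; union {S, A, C, H}; ε-closure = {S, A, C, F, H}.
Read 'b': S→{C}, A→{F, G}, C→∅, F→∅, H→{A, H}; now {A, C, F, G, H}.
Read 'a': A→∅, C→∅, F→{F}, G→{S, E}, H→{F, G}; now {S, E, F, G}.
Read 'a': S→{D}, E→∅, F→{F}, G→{S, E}; union {S, D, E, F}; ε-closure = {S, D, E, F, H}.
Read 'a': S→{D}, D→{F}, E→∅, F→{F}, H→{F, G}; union {D, F, G}; ε-closure = {D, F, G, H}.
Read 'b': D→{S, C}, F→∅, G→{A, B}, H→{A, H}; union {S, A, B, C, H}; ε-closure = {S, A, B, C, F, H}.
Read 'b': S→{C}, A→{F, G}, B→{D}, C→∅, F→∅, H→{A, H}; now {A, C, D, F, G, H}.
Read 'a': A→∅, C→∅, D→{F}, F→{F}, G→{S, E}, H→{F, G}; now {S, E, F, G}.
Read 'a': S→{D}, E→∅, F→{F}, G→{S, E}; union {S, D, E, F}; ε-closure = {S, D, E, F, H}.
The final set {S, D, E, F, H} contains the accepting states D, E, H.

Yes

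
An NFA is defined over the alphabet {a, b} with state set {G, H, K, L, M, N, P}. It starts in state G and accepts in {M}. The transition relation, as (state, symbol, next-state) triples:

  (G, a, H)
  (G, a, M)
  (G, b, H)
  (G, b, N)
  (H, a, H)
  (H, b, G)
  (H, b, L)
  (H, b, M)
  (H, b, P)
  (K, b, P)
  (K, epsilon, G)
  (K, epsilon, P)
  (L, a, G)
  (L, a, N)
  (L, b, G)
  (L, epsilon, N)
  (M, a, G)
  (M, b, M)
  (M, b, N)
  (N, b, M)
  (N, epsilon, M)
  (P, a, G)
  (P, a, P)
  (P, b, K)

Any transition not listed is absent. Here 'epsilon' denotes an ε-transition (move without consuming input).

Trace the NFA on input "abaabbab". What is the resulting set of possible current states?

{G, H, K, L, M, N, P}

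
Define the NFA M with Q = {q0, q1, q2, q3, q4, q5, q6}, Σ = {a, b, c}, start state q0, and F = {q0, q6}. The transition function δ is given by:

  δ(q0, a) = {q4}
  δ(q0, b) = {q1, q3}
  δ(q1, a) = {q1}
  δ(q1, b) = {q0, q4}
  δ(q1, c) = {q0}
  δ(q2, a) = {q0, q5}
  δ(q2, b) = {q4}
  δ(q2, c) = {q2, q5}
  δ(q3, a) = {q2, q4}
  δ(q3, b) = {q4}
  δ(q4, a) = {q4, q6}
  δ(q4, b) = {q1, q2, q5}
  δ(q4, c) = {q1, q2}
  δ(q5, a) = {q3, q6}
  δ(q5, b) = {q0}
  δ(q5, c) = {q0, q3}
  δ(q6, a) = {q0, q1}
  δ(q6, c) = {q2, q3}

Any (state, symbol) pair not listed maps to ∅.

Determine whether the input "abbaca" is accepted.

Yes

Start in {q0}.
Read 'a': q0→{q4}; now {q4}.
Read 'b': q4→{q1, q2, q5}; now {q1, q2, q5}.
Read 'b': q1→{q0, q4}, q2→{q4}, q5→{q0}; now {q0, q4}.
Read 'a': q0→{q4}, q4→{q4, q6}; now {q4, q6}.
Read 'c': q4→{q1, q2}, q6→{q2, q3}; now {q1, q2, q3}.
Read 'a': q1→{q1}, q2→{q0, q5}, q3→{q2, q4}; now {q0, q1, q2, q4, q5}.
The final set {q0, q1, q2, q4, q5} contains the accepting state q0.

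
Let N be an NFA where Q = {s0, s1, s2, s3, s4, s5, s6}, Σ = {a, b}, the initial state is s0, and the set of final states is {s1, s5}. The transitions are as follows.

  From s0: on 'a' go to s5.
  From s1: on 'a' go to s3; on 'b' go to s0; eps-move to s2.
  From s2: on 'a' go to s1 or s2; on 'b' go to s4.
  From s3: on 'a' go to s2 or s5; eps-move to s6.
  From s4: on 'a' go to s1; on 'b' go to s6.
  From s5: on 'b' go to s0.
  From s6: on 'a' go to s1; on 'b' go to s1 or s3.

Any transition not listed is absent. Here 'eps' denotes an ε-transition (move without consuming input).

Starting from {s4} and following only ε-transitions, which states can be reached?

Begin with {s4}.
No ε-moves leave this set, so the closure equals the set itself.

{s4}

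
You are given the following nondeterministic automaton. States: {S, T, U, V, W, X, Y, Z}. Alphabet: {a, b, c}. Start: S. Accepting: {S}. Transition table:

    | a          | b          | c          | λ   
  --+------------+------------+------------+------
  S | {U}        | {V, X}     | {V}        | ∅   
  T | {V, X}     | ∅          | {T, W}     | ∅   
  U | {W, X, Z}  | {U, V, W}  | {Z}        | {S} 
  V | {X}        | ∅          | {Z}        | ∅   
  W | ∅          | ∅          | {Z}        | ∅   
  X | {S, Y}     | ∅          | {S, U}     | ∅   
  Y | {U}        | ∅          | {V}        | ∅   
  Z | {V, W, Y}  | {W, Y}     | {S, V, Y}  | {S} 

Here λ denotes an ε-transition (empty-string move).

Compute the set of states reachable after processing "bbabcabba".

Start in {S}.
Read 'b': {S} → {V, X}.
Read 'b': {V, X} → ∅.
The set is empty and remains empty for the remaining 7 symbols.

∅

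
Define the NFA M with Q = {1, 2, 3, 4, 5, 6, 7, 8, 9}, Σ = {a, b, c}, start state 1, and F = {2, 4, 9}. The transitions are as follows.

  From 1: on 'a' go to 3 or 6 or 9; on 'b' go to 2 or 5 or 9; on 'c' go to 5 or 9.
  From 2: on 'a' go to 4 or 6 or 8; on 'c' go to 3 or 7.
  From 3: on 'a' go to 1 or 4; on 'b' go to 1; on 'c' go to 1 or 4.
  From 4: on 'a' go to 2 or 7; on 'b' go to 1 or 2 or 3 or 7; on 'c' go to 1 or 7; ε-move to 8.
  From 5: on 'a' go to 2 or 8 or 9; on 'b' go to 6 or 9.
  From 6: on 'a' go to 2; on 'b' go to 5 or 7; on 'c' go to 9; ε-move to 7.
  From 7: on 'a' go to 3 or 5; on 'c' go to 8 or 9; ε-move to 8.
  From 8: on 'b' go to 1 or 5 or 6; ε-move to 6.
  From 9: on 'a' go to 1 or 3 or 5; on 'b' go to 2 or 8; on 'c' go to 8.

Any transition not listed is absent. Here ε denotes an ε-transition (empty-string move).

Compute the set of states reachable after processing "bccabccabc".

{3, 5, 6, 7, 8, 9}

Start in {1}.
Read 'b': {1} → {2, 5, 9}.
Read 'c': {2, 5, 9} → {3, 6, 7, 8}.
Read 'c': {3, 6, 7, 8} → {1, 4, 6, 7, 8, 9}.
Read 'a': {1, 4, 6, 7, 8, 9} → {1, 2, 3, 5, 6, 7, 8, 9}.
Read 'b': {1, 2, 3, 5, 6, 7, 8, 9} → {1, 2, 5, 6, 7, 8, 9}.
Read 'c': {1, 2, 5, 6, 7, 8, 9} → {3, 5, 6, 7, 8, 9}.
Read 'c': {3, 5, 6, 7, 8, 9} → {1, 4, 6, 7, 8, 9}.
Read 'a': {1, 4, 6, 7, 8, 9} → {1, 2, 3, 5, 6, 7, 8, 9}.
Read 'b': {1, 2, 3, 5, 6, 7, 8, 9} → {1, 2, 5, 6, 7, 8, 9}.
Read 'c': {1, 2, 5, 6, 7, 8, 9} → {3, 5, 6, 7, 8, 9}.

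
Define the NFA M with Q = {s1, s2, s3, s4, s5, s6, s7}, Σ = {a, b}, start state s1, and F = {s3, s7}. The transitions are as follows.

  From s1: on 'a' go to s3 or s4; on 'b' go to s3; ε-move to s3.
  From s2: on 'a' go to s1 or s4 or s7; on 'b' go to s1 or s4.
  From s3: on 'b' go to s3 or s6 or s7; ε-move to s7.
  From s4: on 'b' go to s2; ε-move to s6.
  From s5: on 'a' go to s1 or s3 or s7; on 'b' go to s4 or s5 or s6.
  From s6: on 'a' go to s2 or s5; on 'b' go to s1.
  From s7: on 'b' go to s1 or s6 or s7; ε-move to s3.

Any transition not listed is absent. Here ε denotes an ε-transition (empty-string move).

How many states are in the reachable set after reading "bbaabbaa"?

7

Start: ε-closure({s1}) = {s1, s3, s7}.
Read 'b': {s1, s3, s7} → {s1, s3, s6, s7}.
Read 'b': {s1, s3, s6, s7} → {s1, s3, s6, s7}.
Read 'a': {s1, s3, s6, s7} → {s2, s3, s4, s5, s6, s7}.
Read 'a': {s2, s3, s4, s5, s6, s7} → {s1, s2, s3, s4, s5, s6, s7}.
Read 'b': {s1, s2, s3, s4, s5, s6, s7} → {s1, s2, s3, s4, s5, s6, s7}.
Read 'b': {s1, s2, s3, s4, s5, s6, s7} → {s1, s2, s3, s4, s5, s6, s7}.
Read 'a': {s1, s2, s3, s4, s5, s6, s7} → {s1, s2, s3, s4, s5, s6, s7}.
Read 'a': {s1, s2, s3, s4, s5, s6, s7} → {s1, s2, s3, s4, s5, s6, s7}.
That set has 7 states.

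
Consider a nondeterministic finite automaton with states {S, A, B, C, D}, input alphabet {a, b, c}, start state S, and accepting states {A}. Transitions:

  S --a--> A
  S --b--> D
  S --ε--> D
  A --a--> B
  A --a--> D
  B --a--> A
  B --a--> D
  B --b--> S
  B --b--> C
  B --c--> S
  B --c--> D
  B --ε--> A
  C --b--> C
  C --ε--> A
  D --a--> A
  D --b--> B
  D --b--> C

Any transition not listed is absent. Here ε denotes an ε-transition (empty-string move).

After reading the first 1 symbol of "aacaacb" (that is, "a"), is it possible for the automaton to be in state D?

Start: ε-closure({S}) = {S, D}.
Read 'a': {S, D} → {A}.
State D is not in {A}.

No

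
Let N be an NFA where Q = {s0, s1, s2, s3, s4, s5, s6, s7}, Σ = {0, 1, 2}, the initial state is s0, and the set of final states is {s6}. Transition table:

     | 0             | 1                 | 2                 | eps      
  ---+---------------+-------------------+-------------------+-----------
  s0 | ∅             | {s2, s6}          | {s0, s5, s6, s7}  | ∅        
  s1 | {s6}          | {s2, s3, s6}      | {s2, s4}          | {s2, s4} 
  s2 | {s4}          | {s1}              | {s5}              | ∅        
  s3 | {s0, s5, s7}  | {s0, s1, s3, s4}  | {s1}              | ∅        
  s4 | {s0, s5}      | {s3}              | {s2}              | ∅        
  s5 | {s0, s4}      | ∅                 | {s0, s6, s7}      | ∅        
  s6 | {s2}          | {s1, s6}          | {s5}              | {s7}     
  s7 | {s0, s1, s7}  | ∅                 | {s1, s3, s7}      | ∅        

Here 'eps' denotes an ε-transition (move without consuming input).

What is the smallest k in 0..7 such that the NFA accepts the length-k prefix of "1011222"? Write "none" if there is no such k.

1

Start in {s0}.
Read '1': s0→{s2, s6}; union {s2, s6}; ε-closure = {s2, s6, s7}.
None of the earlier sets intersect F, but {s2, s6, s7} does.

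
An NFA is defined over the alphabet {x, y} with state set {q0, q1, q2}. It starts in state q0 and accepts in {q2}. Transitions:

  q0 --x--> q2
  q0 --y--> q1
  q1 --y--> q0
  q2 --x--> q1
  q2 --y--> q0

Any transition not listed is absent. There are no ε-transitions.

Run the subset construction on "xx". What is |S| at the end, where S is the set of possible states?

1

Start in {q0}.
Read 'x': q0→{q2}; now {q2}.
Read 'x': q2→{q1}; now {q1}.
That set has 1 state.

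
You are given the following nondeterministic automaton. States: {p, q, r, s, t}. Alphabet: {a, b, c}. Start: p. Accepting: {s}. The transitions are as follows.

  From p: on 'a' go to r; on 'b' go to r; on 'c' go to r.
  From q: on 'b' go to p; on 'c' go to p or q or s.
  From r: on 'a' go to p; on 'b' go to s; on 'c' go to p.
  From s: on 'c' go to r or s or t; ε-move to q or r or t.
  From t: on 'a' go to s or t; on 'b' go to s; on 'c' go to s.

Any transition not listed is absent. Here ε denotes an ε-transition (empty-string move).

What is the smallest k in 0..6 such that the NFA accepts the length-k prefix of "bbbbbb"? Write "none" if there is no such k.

2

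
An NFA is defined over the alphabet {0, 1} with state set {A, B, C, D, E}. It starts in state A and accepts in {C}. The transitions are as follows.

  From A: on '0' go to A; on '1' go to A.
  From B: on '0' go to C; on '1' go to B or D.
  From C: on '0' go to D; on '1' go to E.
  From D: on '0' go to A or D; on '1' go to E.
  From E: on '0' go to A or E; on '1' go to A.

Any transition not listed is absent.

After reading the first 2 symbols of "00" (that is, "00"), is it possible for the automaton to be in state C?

Start in {A}.
Read '0': A→{A}; now {A}.
Read '0': A→{A}; now {A}.
State C is not in {A}.

No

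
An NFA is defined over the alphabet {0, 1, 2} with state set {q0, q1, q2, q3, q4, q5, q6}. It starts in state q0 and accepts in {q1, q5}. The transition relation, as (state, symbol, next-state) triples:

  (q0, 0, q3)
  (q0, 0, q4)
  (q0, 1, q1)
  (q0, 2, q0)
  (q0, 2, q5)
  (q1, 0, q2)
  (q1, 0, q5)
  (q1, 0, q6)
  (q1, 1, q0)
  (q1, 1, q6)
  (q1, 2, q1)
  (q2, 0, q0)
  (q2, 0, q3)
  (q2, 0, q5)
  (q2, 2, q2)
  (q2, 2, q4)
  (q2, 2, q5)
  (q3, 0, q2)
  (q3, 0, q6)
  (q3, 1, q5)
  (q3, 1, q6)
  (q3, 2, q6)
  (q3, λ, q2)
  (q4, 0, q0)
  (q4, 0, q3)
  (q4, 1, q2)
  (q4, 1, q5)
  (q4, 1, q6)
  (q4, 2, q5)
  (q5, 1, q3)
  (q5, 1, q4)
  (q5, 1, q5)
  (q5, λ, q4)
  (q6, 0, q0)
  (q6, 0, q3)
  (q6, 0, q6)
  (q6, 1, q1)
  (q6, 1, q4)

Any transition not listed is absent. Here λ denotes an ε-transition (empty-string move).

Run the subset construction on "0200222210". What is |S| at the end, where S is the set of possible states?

Start in {q0}.
Read '0': q0→{q3, q4}; union {q3, q4}; ε-closure = {q2, q3, q4}.
Read '2': q2→{q2, q4, q5}, q3→{q6}, q4→{q5}; now {q2, q4, q5, q6}.
Read '0': q2→{q0, q3, q5}, q4→{q0, q3}, q5→∅, q6→{q0, q3, q6}; union {q0, q3, q5, q6}; ε-closure = {q0, q2, q3, q4, q5, q6}.
Read '0': q0→{q3, q4}, q2→{q0, q3, q5}, q3→{q2, q6}, q4→{q0, q3}, q5→∅, q6→{q0, q3, q6}; now {q0, q2, q3, q4, q5, q6}.
Read '2': q0→{q0, q5}, q2→{q2, q4, q5}, q3→{q6}, q4→{q5}, q5→∅, q6→∅; now {q0, q2, q4, q5, q6}.
Read '2': q0→{q0, q5}, q2→{q2, q4, q5}, q4→{q5}, q5→∅, q6→∅; now {q0, q2, q4, q5}.
Read '2': q0→{q0, q5}, q2→{q2, q4, q5}, q4→{q5}, q5→∅; now {q0, q2, q4, q5}.
Read '2': q0→{q0, q5}, q2→{q2, q4, q5}, q4→{q5}, q5→∅; now {q0, q2, q4, q5}.
Read '1': q0→{q1}, q2→∅, q4→{q2, q5, q6}, q5→{q3, q4, q5}; now {q1, q2, q3, q4, q5, q6}.
Read '0': q1→{q2, q5, q6}, q2→{q0, q3, q5}, q3→{q2, q6}, q4→{q0, q3}, q5→∅, q6→{q0, q3, q6}; union {q0, q2, q3, q5, q6}; ε-closure = {q0, q2, q3, q4, q5, q6}.
That set has 6 states.

6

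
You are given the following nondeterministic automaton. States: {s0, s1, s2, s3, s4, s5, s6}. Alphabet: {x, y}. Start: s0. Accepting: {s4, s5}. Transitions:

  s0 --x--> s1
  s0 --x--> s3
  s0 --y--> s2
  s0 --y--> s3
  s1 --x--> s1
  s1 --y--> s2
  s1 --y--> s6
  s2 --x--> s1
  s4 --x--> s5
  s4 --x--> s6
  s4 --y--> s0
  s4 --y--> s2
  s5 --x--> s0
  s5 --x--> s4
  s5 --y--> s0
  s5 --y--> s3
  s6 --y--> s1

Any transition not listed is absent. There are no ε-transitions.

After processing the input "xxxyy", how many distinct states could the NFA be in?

Start in {s0}.
Read 'x': {s0} → {s1, s3}.
Read 'x': {s1, s3} → {s1}.
Read 'x': {s1} → {s1}.
Read 'y': {s1} → {s2, s6}.
Read 'y': {s2, s6} → {s1}.
That set has 1 state.

1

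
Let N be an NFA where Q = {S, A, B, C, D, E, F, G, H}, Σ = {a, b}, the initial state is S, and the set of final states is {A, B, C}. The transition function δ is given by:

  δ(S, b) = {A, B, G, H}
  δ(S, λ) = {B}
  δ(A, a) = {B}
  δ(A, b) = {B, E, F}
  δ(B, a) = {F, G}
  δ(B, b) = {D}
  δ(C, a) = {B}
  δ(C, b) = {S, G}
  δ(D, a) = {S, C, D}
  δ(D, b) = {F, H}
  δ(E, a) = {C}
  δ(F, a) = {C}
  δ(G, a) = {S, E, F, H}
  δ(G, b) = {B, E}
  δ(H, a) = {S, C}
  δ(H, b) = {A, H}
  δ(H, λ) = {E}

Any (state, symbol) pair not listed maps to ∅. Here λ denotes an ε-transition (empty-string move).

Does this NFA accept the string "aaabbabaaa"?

Start: ε-closure({S}) = {S, B}.
Read 'a': {S, B} → {F, G}.
Read 'a': {F, G} → {S, B, C, E, F, H}.
Read 'a': {S, B, C, E, F, H} → {S, B, C, F, G}.
Read 'b': {S, B, C, F, G} → {S, A, B, D, E, G, H}.
Read 'b': {S, A, B, D, E, G, H} → {A, B, D, E, F, G, H}.
Read 'a': {A, B, D, E, F, G, H} → {S, B, C, D, E, F, G, H}.
Read 'b': {S, B, C, D, E, F, G, H} → {S, A, B, D, E, F, G, H}.
Read 'a': {S, A, B, D, E, F, G, H} → {S, B, C, D, E, F, G, H}.
Read 'a': {S, B, C, D, E, F, G, H} → {S, B, C, D, E, F, G, H}.
Read 'a': {S, B, C, D, E, F, G, H} → {S, B, C, D, E, F, G, H}.
The final set {S, B, C, D, E, F, G, H} contains the accepting states B, C.

Yes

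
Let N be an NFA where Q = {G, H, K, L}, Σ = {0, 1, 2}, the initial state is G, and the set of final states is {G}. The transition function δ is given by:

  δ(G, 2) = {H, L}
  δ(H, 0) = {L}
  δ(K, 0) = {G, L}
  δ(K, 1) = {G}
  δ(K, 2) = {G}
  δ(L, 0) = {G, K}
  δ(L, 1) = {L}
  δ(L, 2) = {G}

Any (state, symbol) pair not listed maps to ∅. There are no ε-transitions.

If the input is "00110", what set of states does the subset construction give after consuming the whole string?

∅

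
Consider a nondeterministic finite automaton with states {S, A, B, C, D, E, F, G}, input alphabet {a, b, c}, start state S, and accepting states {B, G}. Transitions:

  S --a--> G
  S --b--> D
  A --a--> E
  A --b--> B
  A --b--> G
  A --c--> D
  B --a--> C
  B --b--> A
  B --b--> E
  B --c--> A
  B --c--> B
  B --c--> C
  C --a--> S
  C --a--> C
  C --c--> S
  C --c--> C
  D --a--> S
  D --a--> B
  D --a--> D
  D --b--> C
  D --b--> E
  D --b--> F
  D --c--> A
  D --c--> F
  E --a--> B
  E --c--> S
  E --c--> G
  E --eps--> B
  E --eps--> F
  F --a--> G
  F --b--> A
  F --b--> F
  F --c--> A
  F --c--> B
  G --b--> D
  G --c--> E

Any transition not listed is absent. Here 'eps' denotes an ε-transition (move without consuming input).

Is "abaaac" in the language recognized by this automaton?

Yes

Start in {S}.
Read 'a': S→{G}; now {G}.
Read 'b': G→{D}; now {D}.
Read 'a': D→{S, B, D}; now {S, B, D}.
Read 'a': S→{G}, B→{C}, D→{S, B, D}; now {S, B, C, D, G}.
Read 'a': S→{G}, B→{C}, C→{S, C}, D→{S, B, D}, G→∅; now {S, B, C, D, G}.
Read 'c': S→∅, B→{A, B, C}, C→{S, C}, D→{A, F}, G→{E}; now {S, A, B, C, E, F}.
The final set {S, A, B, C, E, F} contains the accepting state B.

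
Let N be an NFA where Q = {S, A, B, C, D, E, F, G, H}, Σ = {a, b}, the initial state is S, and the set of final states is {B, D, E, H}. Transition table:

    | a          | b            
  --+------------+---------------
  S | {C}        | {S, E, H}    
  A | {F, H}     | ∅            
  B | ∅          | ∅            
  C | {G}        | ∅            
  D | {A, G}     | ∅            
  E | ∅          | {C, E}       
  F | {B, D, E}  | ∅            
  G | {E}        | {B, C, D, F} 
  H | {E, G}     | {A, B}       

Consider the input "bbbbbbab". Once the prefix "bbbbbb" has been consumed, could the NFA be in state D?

Start in {S}.
Read 'b': S→{S, E, H}; now {S, E, H}.
Read 'b': S→{S, E, H}, E→{C, E}, H→{A, B}; now {S, A, B, C, E, H}.
Read 'b': S→{S, E, H}, A→∅, B→∅, C→∅, E→{C, E}, H→{A, B}; now {S, A, B, C, E, H}.
Read 'b': S→{S, E, H}, A→∅, B→∅, C→∅, E→{C, E}, H→{A, B}; now {S, A, B, C, E, H}.
Read 'b': S→{S, E, H}, A→∅, B→∅, C→∅, E→{C, E}, H→{A, B}; now {S, A, B, C, E, H}.
Read 'b': S→{S, E, H}, A→∅, B→∅, C→∅, E→{C, E}, H→{A, B}; now {S, A, B, C, E, H}.
State D is not in {S, A, B, C, E, H}.

No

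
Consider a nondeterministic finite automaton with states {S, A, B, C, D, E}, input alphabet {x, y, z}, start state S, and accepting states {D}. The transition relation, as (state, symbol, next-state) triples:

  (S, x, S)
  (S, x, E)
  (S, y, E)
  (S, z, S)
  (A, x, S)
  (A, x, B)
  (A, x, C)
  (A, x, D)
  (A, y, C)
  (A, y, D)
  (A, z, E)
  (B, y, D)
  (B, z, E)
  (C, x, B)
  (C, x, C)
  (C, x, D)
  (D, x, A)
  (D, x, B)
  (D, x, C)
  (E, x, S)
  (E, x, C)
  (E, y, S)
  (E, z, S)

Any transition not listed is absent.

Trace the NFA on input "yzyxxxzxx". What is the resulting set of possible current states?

{S, B, C, D, E}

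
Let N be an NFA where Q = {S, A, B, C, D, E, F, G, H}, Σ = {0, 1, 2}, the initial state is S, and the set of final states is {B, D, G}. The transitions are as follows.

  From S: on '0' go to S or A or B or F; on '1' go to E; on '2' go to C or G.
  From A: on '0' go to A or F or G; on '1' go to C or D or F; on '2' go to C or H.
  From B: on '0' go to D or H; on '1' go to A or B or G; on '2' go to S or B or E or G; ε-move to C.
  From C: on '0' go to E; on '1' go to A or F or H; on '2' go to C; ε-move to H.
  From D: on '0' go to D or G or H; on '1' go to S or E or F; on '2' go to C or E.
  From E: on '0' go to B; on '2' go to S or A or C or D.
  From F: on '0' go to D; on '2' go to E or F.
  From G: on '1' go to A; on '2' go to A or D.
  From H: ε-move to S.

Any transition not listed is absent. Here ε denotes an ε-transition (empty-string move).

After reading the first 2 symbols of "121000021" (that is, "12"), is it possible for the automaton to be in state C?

Start in {S}.
Read '1': S→{E}; now {E}.
Read '2': E→{S, A, C, D}; union {S, A, C, D}; ε-closure = {S, A, C, D, H}.
State C is in {S, A, C, D, H}.

Yes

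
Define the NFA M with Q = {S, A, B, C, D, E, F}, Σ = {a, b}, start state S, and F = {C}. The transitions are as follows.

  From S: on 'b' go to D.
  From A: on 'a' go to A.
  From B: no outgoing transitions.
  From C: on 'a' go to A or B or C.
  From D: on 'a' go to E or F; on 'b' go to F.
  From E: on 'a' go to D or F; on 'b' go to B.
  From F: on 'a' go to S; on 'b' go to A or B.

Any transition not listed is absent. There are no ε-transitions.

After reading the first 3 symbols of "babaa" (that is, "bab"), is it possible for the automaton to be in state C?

Start in {S}.
Read 'b': S→{D}; now {D}.
Read 'a': D→{E, F}; now {E, F}.
Read 'b': E→{B}, F→{A, B}; now {A, B}.
State C is not in {A, B}.

No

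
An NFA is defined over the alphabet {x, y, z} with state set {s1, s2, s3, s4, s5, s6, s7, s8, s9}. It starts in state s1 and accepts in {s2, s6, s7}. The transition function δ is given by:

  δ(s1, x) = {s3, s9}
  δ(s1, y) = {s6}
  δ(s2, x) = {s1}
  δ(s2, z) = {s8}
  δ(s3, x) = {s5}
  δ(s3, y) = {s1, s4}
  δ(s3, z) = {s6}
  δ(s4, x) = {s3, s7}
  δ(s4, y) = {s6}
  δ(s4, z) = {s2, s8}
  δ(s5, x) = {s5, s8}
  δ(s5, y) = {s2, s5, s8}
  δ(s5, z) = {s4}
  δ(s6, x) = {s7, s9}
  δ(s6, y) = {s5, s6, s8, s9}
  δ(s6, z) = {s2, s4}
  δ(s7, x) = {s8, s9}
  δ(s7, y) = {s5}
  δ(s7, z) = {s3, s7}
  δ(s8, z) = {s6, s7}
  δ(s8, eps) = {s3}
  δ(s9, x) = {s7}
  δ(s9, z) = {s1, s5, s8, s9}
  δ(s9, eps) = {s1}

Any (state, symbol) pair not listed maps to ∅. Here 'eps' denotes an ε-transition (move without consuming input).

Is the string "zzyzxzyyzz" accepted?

No

Start in {s1}.
Read 'z': s1→∅; now ∅.
The set is empty and remains empty for the remaining 9 symbols.
The final set ∅ contains no accepting state.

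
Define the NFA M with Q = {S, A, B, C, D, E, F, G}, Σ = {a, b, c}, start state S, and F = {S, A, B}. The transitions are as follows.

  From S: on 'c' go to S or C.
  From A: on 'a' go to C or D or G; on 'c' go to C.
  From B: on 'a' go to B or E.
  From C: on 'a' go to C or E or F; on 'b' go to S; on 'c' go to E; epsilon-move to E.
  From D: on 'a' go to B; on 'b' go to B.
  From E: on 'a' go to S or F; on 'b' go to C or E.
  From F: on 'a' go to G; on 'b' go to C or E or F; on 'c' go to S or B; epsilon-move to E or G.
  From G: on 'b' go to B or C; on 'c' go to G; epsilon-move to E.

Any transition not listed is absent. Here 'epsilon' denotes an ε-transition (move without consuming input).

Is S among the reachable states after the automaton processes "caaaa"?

Yes

Start in {S}.
Read 'c': {S} → {S, C, E}.
Read 'a': {S, C, E} → {S, C, E, F, G}.
Read 'a': {S, C, E, F, G} → {S, C, E, F, G}.
Read 'a': {S, C, E, F, G} → {S, C, E, F, G}.
Read 'a': {S, C, E, F, G} → {S, C, E, F, G}.
State S is in {S, C, E, F, G}.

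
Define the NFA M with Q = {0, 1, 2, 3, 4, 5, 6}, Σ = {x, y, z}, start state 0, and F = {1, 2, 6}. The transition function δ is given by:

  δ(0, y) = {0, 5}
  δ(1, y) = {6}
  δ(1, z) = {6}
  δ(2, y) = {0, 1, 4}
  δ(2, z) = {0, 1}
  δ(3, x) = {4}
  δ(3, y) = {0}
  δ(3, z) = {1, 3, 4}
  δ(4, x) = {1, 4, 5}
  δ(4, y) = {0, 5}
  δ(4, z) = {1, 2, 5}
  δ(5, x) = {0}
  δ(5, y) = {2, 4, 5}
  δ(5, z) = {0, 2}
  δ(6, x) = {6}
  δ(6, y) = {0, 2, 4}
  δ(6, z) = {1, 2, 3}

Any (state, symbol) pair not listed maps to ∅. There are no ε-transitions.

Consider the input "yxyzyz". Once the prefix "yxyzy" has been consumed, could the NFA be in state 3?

Start in {0}.
Read 'y': {0} → {0, 5}.
Read 'x': {0, 5} → {0}.
Read 'y': {0} → {0, 5}.
Read 'z': {0, 5} → {0, 2}.
Read 'y': {0, 2} → {0, 1, 4, 5}.
State 3 is not in {0, 1, 4, 5}.

No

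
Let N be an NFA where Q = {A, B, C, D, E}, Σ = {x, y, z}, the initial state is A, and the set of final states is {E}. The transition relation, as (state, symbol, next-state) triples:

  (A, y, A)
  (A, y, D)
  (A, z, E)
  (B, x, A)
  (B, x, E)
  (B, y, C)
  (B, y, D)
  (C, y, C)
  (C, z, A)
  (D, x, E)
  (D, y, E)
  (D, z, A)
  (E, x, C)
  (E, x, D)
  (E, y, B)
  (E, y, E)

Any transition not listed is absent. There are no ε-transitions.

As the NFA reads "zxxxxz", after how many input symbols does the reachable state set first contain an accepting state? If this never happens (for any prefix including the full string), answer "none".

Start in {A}.
Read 'z': A→{E}; now {E}.
None of the earlier sets intersect F, but {E} does.

1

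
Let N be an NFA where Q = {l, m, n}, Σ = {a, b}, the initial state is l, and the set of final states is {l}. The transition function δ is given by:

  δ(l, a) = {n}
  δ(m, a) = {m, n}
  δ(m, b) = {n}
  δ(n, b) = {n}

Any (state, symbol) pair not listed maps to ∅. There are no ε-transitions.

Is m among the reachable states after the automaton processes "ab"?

Start in {l}.
Read 'a': l→{n}; now {n}.
Read 'b': n→{n}; now {n}.
State m is not in {n}.

No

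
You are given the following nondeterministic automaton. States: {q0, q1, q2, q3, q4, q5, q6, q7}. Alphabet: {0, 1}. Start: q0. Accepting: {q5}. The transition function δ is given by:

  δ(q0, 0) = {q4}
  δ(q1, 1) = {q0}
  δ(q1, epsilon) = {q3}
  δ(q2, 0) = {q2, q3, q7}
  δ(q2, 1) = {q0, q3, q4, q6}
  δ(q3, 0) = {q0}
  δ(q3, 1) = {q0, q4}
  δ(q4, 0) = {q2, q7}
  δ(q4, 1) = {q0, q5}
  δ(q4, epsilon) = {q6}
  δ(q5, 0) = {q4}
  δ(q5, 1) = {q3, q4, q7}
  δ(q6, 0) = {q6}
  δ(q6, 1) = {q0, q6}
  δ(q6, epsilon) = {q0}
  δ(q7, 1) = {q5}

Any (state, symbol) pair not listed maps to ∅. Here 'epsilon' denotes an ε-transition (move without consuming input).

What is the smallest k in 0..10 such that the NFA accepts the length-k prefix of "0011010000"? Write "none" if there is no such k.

Start in {q0}.
Read '0': {q0} → {q0, q4, q6}.
Read '0': {q0, q4, q6} → {q0, q2, q4, q6, q7}.
Read '1': {q0, q2, q4, q6, q7} → {q0, q3, q4, q5, q6}.
None of the earlier sets intersect F, but {q0, q3, q4, q5, q6} does.

3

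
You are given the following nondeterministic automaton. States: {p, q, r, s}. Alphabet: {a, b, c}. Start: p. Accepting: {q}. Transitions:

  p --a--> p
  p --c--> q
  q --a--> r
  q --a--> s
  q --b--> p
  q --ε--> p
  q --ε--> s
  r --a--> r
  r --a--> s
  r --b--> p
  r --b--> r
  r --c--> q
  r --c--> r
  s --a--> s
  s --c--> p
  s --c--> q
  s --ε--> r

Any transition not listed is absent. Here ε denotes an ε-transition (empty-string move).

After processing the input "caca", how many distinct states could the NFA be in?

3

Start in {p}.
Read 'c': p→{q}; union {q}; ε-closure = {p, q, r, s}.
Read 'a': p→{p}, q→{r, s}, r→{r, s}, s→{s}; now {p, r, s}.
Read 'c': p→{q}, r→{q, r}, s→{p, q}; union {p, q, r}; ε-closure = {p, q, r, s}.
Read 'a': p→{p}, q→{r, s}, r→{r, s}, s→{s}; now {p, r, s}.
That set has 3 states.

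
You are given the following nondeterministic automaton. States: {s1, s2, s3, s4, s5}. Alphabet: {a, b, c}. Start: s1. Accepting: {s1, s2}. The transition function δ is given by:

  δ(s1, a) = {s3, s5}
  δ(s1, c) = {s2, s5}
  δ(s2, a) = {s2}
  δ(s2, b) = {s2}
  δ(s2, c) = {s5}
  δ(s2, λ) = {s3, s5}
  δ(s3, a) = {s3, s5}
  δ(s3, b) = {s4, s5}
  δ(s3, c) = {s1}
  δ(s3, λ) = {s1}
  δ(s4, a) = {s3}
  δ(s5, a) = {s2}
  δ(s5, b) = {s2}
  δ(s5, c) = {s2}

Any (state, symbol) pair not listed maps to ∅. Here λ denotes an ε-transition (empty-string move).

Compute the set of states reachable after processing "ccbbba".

Start in {s1}.
Read 'c': {s1} → {s1, s2, s3, s5}.
Read 'c': {s1, s2, s3, s5} → {s1, s2, s3, s5}.
Read 'b': {s1, s2, s3, s5} → {s1, s2, s3, s4, s5}.
Read 'b': {s1, s2, s3, s4, s5} → {s1, s2, s3, s4, s5}.
Read 'b': {s1, s2, s3, s4, s5} → {s1, s2, s3, s4, s5}.
Read 'a': {s1, s2, s3, s4, s5} → {s1, s2, s3, s5}.

{s1, s2, s3, s5}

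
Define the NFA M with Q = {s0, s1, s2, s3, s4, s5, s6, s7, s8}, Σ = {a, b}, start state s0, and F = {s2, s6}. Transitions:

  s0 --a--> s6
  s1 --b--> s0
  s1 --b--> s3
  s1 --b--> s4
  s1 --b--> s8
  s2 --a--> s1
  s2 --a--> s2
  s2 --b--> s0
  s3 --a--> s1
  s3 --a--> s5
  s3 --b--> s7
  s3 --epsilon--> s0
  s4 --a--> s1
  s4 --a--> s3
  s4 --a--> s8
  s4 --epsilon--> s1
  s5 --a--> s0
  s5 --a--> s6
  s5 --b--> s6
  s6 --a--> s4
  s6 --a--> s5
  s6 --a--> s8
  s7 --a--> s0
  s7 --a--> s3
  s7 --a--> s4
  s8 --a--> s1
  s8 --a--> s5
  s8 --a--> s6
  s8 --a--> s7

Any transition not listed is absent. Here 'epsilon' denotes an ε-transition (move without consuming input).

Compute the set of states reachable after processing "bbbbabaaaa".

Start in {s0}.
Read 'b': {s0} → ∅.
The set is empty and remains empty for the remaining 9 symbols.

∅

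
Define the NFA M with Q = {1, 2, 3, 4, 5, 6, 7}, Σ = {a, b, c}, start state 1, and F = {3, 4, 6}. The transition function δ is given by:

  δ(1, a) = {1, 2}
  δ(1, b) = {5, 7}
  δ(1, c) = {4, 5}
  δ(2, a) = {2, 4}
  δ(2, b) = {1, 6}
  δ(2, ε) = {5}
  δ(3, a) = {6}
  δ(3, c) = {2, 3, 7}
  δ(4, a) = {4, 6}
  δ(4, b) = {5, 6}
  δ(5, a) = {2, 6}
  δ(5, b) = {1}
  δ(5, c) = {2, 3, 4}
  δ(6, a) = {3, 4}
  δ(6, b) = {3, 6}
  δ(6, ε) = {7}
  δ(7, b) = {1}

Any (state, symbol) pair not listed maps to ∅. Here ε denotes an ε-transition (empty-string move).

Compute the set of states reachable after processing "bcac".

{2, 3, 4, 5}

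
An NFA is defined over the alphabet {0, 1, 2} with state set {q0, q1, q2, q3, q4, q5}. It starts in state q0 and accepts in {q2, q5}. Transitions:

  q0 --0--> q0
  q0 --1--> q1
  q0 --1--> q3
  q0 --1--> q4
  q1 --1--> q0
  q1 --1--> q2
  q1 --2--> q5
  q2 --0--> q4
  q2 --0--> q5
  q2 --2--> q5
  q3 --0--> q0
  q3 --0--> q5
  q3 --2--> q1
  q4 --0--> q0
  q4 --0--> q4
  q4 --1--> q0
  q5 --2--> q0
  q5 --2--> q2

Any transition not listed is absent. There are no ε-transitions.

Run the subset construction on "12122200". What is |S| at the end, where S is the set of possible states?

Start in {q0}.
Read '1': {q0} → {q1, q3, q4}.
Read '2': {q1, q3, q4} → {q1, q5}.
Read '1': {q1, q5} → {q0, q2}.
Read '2': {q0, q2} → {q5}.
Read '2': {q5} → {q0, q2}.
Read '2': {q0, q2} → {q5}.
Read '0': {q5} → ∅.
The set is empty and remains empty for the remaining 1 symbol.
That set has 0 states.

0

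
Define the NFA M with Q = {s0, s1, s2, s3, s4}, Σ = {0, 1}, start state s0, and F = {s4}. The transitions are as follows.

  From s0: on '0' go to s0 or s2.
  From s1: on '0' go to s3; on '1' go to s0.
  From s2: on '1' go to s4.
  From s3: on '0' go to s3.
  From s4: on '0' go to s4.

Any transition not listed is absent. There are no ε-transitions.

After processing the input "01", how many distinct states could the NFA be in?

Start in {s0}.
Read '0': {s0} → {s0, s2}.
Read '1': {s0, s2} → {s4}.
That set has 1 state.

1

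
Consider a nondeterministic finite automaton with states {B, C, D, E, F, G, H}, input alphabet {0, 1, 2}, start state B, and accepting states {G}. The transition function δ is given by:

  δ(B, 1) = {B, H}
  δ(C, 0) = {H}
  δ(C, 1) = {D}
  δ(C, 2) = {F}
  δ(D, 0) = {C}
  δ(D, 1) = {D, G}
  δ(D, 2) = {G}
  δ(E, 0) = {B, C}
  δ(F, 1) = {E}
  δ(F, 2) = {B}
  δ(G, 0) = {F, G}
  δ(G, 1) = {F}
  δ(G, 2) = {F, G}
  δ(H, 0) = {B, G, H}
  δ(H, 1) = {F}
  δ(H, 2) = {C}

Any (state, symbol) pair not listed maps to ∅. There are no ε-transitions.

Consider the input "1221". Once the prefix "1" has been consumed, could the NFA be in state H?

Yes

Start in {B}.
Read '1': {B} → {B, H}.
State H is in {B, H}.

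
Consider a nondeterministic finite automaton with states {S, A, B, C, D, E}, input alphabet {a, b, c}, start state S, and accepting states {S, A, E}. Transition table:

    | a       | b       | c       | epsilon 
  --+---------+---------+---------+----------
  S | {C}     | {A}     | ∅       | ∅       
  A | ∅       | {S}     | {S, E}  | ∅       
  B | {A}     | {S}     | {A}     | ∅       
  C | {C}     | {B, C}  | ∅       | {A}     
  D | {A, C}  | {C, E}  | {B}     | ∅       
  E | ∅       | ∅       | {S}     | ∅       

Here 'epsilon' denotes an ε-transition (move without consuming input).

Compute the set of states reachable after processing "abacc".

{S}

Start in {S}.
Read 'a': {S} → {A, C}.
Read 'b': {A, C} → {S, A, B, C}.
Read 'a': {S, A, B, C} → {A, C}.
Read 'c': {A, C} → {S, E}.
Read 'c': {S, E} → {S}.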